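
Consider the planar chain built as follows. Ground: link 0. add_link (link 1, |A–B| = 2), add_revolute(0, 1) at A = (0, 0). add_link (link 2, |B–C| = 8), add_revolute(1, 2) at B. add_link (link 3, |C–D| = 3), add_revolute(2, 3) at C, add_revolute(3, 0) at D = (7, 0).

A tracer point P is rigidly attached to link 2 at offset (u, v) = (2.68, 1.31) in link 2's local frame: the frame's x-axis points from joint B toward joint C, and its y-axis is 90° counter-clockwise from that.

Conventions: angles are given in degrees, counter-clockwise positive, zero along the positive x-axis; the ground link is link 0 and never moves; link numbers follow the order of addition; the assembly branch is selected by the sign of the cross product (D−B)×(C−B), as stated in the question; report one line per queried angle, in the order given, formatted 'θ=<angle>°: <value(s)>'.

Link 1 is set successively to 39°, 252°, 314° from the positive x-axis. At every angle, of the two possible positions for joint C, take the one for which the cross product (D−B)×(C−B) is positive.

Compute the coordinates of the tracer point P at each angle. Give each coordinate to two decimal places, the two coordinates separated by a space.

A=(0,0), D=(7.00,0)
θ=39°: B = A + 2.00·(cos39°, sin39°) = (1.5543, 1.2586)
θ=39°: |BD| = 5.5893
θ=39°: circle(B,8.00) ∩ circle(D,3.00): a=7.7148, h=2.1171
θ=39°:   candidates: C₊=(9.5477,1.5841) cross=11.833; C₋=(8.5942,-2.5414) cross=-11.833
θ=39°:   branch + wants cross > 0 → take C=(9.5477,1.5841) (cross=11.833)
θ=39°: ex = (C−B)/|BC| = (0.9992,0.0407); ey = (-0.0407,0.9992)
θ=39°: P = B + 2.68·ex + 1.31·ey = (4.1788,2.6766)
θ=252°: B = A + 2.00·(cos252°, sin252°) = (-0.6180, -1.9021)
θ=252°: |BD| = 7.8519
θ=252°: circle(B,8.00) ∩ circle(D,3.00): a=7.4283, h=2.9699
θ=252°:   candidates: C₊=(5.8695,2.7789) cross=23.320; C₋=(7.3085,-2.9841) cross=-23.320
θ=252°:   branch + wants cross > 0 → take C=(5.8695,2.7789) (cross=23.320)
θ=252°: ex = (C−B)/|BC| = (0.8109,0.5851); ey = (-0.5851,0.8109)
θ=252°: P = B + 2.68·ex + 1.31·ey = (0.7888,0.7284)
θ=314°: B = A + 2.00·(cos314°, sin314°) = (1.3893, -1.4387)
θ=314°: |BD| = 5.7922
θ=314°: circle(B,8.00) ∩ circle(D,3.00): a=7.6439, h=2.3604
θ=314°:   candidates: C₊=(8.2074,2.7463) cross=13.672; C₋=(9.3799,-1.8265) cross=-13.672
θ=314°:   branch + wants cross > 0 → take C=(8.2074,2.7463) (cross=13.672)
θ=314°: ex = (C−B)/|BC| = (0.8523,0.5231); ey = (-0.5231,0.8523)
θ=314°: P = B + 2.68·ex + 1.31·ey = (2.9881,1.0798)

θ=39°: 4.18 2.68
θ=252°: 0.79 0.73
θ=314°: 2.99 1.08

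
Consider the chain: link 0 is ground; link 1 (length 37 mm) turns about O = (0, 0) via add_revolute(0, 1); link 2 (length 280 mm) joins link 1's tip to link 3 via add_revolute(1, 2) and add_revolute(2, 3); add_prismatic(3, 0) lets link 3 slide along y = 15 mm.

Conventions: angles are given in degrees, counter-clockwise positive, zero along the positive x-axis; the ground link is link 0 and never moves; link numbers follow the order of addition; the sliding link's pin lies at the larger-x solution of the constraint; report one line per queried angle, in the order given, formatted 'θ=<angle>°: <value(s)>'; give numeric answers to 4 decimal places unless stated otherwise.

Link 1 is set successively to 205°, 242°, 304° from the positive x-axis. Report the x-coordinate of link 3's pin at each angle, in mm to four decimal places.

geometry: r = 37 mm, L = 280 mm, e = 15 mm
θ=205°: crank pin P = (r cos θ, r sin θ) = (-33.533388, -15.636876)
θ=205°: h = r sin θ − e = -15.636876 − 15 = -30.636876
θ=205°: x = r cos θ + √(L² − h²) = -33.533388 + 278.318849 = 244.785461
θ=242°: crank pin P = (r cos θ, r sin θ) = (-17.370448, -32.669061)
θ=242°: h = r sin θ − e = -32.669061 − 15 = -47.669061
θ=242°: x = r cos θ + √(L² − h²) = -17.370448 + 275.912415 = 258.541967
θ=304°: crank pin P = (r cos θ, r sin θ) = (20.690137, -30.674390)
θ=304°: h = r sin θ − e = -30.674390 − 15 = -45.674390
θ=304°: x = r cos θ + √(L² − h²) = 20.690137 + 276.249616 = 296.939753

θ=205°: 244.7855
θ=242°: 258.5420
θ=304°: 296.9398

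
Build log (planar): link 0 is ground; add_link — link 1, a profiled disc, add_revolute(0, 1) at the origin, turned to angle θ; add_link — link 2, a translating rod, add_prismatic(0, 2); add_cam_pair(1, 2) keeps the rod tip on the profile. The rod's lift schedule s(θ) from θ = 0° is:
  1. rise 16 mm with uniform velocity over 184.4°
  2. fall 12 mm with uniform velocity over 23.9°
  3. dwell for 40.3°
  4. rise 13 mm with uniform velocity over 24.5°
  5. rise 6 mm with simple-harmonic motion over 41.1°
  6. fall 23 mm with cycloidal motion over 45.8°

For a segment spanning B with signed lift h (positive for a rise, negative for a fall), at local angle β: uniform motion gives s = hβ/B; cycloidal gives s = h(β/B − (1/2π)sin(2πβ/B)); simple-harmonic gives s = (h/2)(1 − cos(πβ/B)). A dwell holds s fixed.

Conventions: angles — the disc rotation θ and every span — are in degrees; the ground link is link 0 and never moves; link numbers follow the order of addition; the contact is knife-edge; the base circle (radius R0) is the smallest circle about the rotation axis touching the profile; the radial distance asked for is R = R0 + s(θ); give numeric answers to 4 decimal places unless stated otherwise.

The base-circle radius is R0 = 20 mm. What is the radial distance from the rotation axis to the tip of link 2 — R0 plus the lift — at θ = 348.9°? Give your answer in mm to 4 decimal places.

seg 1 [0°–184.4°] uniform, h=16: full span → s += 16 → s = 16.0000
seg 2 [184.4°–208.3°] uniform, h=-12: full span → s += -12 → s = 4.0000
seg 3 [208.3°–248.6°] dwell: s stays 4.0000
seg 4 [248.6°–273.1°] uniform, h=13: full span → s += 13 → s = 17.0000
seg 5 [273.1°–314.2°] simple-harmonic, h=6: full span → s += 6 → s = 23.0000
seg 6 [314.2°–360°] cycloidal, h=-23: θ=348.9° here. β=34.7, B=45.8. -23·(0.7576 − sin(2π·0.7576)/(2π)) = -21.0821 → s = 1.9179
R = R0 + s = 20 + 1.9179 = 21.9179

21.9179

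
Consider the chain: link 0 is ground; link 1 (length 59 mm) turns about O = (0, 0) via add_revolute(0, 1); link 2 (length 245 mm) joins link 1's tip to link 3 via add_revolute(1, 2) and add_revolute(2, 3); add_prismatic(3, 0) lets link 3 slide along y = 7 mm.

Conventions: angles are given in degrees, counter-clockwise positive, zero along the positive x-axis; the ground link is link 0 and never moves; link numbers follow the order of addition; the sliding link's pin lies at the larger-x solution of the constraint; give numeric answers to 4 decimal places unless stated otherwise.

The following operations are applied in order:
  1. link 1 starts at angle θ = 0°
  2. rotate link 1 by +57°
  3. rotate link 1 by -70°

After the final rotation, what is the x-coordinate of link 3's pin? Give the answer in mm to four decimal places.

geometry: r = 59 mm, L = 245 mm, e = 7 mm; θ starts at 0°
rotate link 1 by +57°: θ ← 0° +57° = 57°
rotate link 1 by -70°: θ ← 57° -70° = -13°
crank pin P = (r cos θ, r sin θ) = (57.487834, -13.272112)
h = r sin θ − e = -13.272112 − 7 = -20.272112
x = r cos θ + √(L² − h²) = 57.487834 + 244.159869 = 301.647702

301.6477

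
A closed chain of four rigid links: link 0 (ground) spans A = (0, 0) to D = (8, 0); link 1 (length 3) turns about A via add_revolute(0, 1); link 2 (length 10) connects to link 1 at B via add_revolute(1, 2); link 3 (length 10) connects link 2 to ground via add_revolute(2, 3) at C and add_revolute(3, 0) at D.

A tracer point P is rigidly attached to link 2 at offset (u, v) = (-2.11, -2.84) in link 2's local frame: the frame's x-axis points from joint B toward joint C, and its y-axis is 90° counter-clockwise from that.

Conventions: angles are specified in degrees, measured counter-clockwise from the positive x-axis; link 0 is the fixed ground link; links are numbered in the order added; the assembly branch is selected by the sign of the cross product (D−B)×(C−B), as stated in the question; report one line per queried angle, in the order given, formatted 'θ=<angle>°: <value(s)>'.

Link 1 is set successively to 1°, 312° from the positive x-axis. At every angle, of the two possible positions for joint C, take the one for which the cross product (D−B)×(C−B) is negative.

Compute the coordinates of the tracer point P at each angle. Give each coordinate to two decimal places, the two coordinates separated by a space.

A=(0,0), D=(8.00,0)
θ=1°: B = A + 3.00·(cos1°, sin1°) = (2.9995, 0.0524)
θ=1°: |BD| = 5.0007
θ=1°: circle(B,10.00) ∩ circle(D,10.00): a=2.5004, h=9.6824
θ=1°:   candidates: C₊=(5.6011,9.7080) cross=48.419; C₋=(5.3984,-9.6557) cross=-48.419
θ=1°:   branch - wants cross < 0 → take C=(5.3984,-9.6557) (cross=-48.419)
θ=1°: ex = (C−B)/|BC| = (0.2399,-0.9708); ey = (0.9708,0.2399)
θ=1°: P = B + -2.11·ex + -2.84·ey = (-0.2637,1.4195)
θ=312°: B = A + 3.00·(cos312°, sin312°) = (2.0074, -2.2294)
θ=312°: |BD| = 6.3939
θ=312°: circle(B,10.00) ∩ circle(D,10.00): a=3.1969, h=9.4752
θ=312°:   candidates: C₊=(1.6999,7.7658) cross=60.583; C₋=(8.3075,-9.9953) cross=-60.583
θ=312°:   branch - wants cross < 0 → take C=(8.3075,-9.9953) (cross=-60.583)
θ=312°: ex = (C−B)/|BC| = (0.6300,-0.7766); ey = (0.7766,0.6300)
θ=312°: P = B + -2.11·ex + -2.84·ey = (-1.5274,-2.3801)

θ=1°: -0.26 1.42
θ=312°: -1.53 -2.38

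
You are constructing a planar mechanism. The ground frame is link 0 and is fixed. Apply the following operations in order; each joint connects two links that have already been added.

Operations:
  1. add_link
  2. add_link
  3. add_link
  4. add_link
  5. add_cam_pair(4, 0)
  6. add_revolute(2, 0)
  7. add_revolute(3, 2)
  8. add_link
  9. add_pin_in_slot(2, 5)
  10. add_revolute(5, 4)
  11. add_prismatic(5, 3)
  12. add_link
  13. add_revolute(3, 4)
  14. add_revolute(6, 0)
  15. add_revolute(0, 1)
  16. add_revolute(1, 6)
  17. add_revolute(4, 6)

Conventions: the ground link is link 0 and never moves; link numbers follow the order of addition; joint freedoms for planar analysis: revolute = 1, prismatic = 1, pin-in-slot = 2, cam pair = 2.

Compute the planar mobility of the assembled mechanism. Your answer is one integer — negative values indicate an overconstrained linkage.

ground; <1,0,0>
#1 <2,0,0>
#2 <3,0,0>
#3 <4,0,0>
#4 <5,0,0>
C:4↔0 J2 <5,0,1>
R:2↔0 J1 <5,1,1>
R:3↔2 J1 <5,2,1>
#5 <6,2,1>
PS:2↔5 J2 <6,2,2>
R:5↔4 J1 <6,3,2>
P:5↔3 J1 <6,4,2>
#6 <7,4,2>
R:3↔4 J1 <7,5,2>
R:6↔0 J1 <7,6,2>
R:0↔1 J1 <7,7,2>
R:1↔6 J1 <7,8,2>
R:4↔6 J1 <7,9,2>
3×6 − 2×9 − 1×2 = -2

M = -2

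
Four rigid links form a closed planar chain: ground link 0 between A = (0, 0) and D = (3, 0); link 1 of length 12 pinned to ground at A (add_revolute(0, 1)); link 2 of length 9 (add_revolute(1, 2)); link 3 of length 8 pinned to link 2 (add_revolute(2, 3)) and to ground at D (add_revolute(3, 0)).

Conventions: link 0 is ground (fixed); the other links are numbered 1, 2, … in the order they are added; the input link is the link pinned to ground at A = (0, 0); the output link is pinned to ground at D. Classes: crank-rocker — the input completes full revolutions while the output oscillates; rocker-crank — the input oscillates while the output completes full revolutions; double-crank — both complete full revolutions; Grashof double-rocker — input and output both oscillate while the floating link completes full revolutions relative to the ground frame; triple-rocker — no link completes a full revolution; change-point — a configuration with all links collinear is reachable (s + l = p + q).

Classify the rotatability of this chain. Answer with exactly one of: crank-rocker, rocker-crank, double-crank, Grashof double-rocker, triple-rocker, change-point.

lengths: ground=3, input=12, coupler=9, output=8
sorted: s=3 (shortest), l=12 (longest), p+q=17
s + l = 15 vs p + q = 17
s + l < p + q (Grashof) with shortest = ground link → double-crank

double-crank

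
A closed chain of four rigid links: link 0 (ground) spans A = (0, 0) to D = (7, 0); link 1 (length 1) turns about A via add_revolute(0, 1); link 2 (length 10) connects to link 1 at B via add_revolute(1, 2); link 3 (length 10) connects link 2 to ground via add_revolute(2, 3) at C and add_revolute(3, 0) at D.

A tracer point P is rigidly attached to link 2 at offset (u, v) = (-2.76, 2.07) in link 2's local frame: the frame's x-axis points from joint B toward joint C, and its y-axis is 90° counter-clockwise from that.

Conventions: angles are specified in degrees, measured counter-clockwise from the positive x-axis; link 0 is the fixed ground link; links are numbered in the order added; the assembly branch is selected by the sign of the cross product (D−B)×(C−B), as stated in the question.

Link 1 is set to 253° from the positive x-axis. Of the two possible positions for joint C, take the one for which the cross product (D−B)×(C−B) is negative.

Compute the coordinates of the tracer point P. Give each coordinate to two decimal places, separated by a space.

A=(0,0), D=(7.00,0)
B = A + 1.00·(cos253°, sin253°) = (-0.2924, -0.9563)
|BD| = 7.3548
circle(B,10.00) ∩ circle(D,10.00): a=3.6774, h=9.2993
  candidates: C₊=(2.1447,8.7422) cross=68.394; C₋=(4.5629,-9.6985) cross=-68.394
  branch - wants cross < 0 → take C=(4.5629,-9.6985) (cross=-68.394)
ex = (C−B)/|BC| = (0.4855,-0.8742); ey = (0.8742,0.4855)
P = B + -2.76·ex + 2.07·ey = (0.1772,2.4616)

0.18 2.46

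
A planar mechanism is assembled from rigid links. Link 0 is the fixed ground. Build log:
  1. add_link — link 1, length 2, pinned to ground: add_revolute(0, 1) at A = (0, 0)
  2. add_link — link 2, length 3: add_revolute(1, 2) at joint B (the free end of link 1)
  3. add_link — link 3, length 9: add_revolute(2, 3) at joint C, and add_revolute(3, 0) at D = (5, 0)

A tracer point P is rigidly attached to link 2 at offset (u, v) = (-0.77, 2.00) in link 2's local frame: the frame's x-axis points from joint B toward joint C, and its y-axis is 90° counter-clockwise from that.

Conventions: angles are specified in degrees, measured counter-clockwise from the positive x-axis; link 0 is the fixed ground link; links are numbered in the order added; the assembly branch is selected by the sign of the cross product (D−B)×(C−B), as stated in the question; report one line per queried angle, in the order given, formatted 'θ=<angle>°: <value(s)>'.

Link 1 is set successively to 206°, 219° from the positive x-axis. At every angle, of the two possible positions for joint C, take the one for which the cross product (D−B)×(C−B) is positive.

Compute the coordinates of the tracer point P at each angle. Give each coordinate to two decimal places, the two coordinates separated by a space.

A=(0,0), D=(5.00,0)
θ=206°: B = A + 2.00·(cos206°, sin206°) = (-1.7976, -0.8767)
θ=206°: |BD| = 6.8539
θ=206°: circle(B,3.00) ∩ circle(D,9.00): a=-1.8255, h=2.3806
θ=206°:   candidates: C₊=(-3.9127,1.2508) cross=16.317; C₋=(-3.3036,-3.4713) cross=-16.317
θ=206°:   branch + wants cross > 0 → take C=(-3.9127,1.2508) (cross=16.317)
θ=206°: ex = (C−B)/|BC| = (-0.7050,0.7092); ey = (-0.7092,-0.7050)
θ=206°: P = B + -0.77·ex + 2.00·ey = (-2.6731,-2.8329)
θ=219°: B = A + 2.00·(cos219°, sin219°) = (-1.5543, -1.2586)
θ=219°: |BD| = 6.6740
θ=219°: circle(B,3.00) ∩ circle(D,9.00): a=-2.0570, h=2.1837
θ=219°:   candidates: C₊=(-3.9862,0.4980) cross=14.574; C₋=(-3.1626,-3.7911) cross=-14.574
θ=219°:   branch + wants cross > 0 → take C=(-3.9862,0.4980) (cross=14.574)
θ=219°: ex = (C−B)/|BC| = (-0.8106,0.5855); ey = (-0.5855,-0.8106)
θ=219°: P = B + -0.77·ex + 2.00·ey = (-2.1012,-3.3308)

θ=206°: -2.67 -2.83
θ=219°: -2.10 -3.33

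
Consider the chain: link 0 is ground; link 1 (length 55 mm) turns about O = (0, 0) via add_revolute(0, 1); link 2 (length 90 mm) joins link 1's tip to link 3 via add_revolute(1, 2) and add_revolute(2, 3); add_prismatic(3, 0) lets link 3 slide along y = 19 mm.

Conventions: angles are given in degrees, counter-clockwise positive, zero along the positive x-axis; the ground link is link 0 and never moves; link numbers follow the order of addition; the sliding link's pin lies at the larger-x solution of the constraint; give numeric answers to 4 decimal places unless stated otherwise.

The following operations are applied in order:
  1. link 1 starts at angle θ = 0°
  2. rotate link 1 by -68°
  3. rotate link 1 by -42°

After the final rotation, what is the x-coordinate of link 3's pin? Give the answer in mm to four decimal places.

geometry: r = 55 mm, L = 90 mm, e = 19 mm; θ starts at 0°
rotate link 1 by -68°: θ ← 0° -68° = -68°
rotate link 1 by -42°: θ ← -68° -42° = -110°
crank pin P = (r cos θ, r sin θ) = (-18.811108, -51.683094)
h = r sin θ − e = -51.683094 − 19 = -70.683094
x = r cos θ + √(L² − h²) = -18.811108 + 55.712657 = 36.901550

36.9015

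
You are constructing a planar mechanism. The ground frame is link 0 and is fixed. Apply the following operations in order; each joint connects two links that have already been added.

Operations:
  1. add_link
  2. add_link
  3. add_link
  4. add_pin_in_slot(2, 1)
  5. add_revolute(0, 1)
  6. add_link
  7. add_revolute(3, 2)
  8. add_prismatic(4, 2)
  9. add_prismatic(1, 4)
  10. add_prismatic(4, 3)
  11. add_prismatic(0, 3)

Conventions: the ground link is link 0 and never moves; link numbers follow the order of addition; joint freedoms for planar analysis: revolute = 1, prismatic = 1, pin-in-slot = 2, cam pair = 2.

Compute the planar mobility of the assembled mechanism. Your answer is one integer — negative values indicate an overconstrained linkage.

link 0 = ground. State L|J1|J2 = 1|0|0
+link1  2|0|0
+link2  3|0|0
+link3  4|0|0
PS(2,1) f=2→J2  4|0|1
R(0,1) f=1→J1  4|1|1
+link4  5|1|1
R(3,2) f=1→J1  5|2|1
P(4,2) f=1→J1  5|3|1
P(1,4) f=1→J1  5|4|1
P(4,3) f=1→J1  5|5|1
P(0,3) f=1→J1  5|6|1
M = 3(5−1)−2·6−1 = 12−12−1 = -1

M = -1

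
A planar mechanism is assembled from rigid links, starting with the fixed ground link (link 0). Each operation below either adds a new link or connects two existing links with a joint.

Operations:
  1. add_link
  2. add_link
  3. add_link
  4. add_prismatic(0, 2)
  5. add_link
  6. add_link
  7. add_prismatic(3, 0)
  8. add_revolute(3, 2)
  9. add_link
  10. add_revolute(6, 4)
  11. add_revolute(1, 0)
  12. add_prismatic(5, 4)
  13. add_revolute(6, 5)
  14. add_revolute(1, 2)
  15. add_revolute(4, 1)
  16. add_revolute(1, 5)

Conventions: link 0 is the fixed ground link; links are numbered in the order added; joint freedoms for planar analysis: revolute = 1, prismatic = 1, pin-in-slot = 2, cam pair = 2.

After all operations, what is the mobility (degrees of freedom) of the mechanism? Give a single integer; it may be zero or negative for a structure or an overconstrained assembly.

L=1 J1=0 J2=0
add link → L=2 J1=0 J2=0
add link → L=3 J1=0 J2=0
add link → L=4 J1=0 J2=0
P@0,2 dof=1 J1 → L=4 J1=1 J2=0
add link → L=5 J1=1 J2=0
add link → L=6 J1=1 J2=0
P@3,0 dof=1 J1 → L=6 J1=2 J2=0
R@3,2 dof=1 J1 → L=6 J1=3 J2=0
add link → L=7 J1=3 J2=0
R@6,4 dof=1 J1 → L=7 J1=4 J2=0
R@1,0 dof=1 J1 → L=7 J1=5 J2=0
P@5,4 dof=1 J1 → L=7 J1=6 J2=0
R@6,5 dof=1 J1 → L=7 J1=7 J2=0
R@1,2 dof=1 J1 → L=7 J1=8 J2=0
R@4,1 dof=1 J1 → L=7 J1=9 J2=0
R@1,5 dof=1 J1 → L=7 J1=10 J2=0
M=3(L−1)−2J1−J2=3·6−2·10−0=-2

M = -2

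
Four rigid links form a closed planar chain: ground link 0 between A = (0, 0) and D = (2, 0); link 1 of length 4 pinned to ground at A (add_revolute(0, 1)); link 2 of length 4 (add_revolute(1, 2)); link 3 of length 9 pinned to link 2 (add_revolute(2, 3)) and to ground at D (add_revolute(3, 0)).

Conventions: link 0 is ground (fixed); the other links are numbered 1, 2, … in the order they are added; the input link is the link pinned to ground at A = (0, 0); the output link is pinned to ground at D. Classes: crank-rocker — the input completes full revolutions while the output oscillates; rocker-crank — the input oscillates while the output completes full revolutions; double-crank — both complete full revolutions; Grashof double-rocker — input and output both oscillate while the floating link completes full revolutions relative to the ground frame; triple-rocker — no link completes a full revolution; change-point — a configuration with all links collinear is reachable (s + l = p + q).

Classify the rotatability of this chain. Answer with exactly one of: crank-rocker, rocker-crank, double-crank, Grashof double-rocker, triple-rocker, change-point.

lengths: ground=2, input=4, coupler=4, output=9
sorted: s=2 (shortest), l=9 (longest), p+q=8
s + l = 11 vs p + q = 8
s + l > p + q → non-Grashof → no link fully rotates → triple-rocker

triple-rocker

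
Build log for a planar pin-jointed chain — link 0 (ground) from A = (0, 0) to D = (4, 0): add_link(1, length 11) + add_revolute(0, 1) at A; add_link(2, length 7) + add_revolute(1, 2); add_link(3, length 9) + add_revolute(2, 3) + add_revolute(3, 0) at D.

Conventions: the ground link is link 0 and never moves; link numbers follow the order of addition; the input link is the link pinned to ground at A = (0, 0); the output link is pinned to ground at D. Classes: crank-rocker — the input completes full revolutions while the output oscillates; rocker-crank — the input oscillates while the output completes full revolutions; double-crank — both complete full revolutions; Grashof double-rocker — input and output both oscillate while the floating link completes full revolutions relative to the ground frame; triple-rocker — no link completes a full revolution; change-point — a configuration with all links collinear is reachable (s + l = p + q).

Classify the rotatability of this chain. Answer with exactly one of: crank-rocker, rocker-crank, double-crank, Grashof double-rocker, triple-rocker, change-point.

lengths: ground=4, input=11, coupler=7, output=9
sorted: s=4 (shortest), l=11 (longest), p+q=16
s + l = 15 vs p + q = 16
s + l < p + q (Grashof) with shortest = ground link → double-crank

double-crank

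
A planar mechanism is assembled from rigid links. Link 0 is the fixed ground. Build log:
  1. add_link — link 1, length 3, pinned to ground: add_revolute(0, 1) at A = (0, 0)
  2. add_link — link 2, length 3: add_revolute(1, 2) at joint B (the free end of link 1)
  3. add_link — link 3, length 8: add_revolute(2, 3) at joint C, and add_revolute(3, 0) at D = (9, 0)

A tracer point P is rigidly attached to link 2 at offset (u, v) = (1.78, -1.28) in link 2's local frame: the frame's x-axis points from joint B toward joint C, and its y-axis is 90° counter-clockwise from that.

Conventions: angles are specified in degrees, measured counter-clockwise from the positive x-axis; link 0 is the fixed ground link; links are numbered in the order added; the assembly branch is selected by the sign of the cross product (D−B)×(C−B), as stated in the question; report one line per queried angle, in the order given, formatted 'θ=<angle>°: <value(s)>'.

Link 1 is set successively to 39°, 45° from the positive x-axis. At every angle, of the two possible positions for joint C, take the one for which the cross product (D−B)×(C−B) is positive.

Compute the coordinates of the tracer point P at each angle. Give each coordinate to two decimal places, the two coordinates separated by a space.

A=(0,0), D=(9.00,0)
θ=39°: B = A + 3.00·(cos39°, sin39°) = (2.3314, 1.8880)
θ=39°: |BD| = 6.9307
θ=39°: circle(B,3.00) ∩ circle(D,8.00): a=-0.5025, h=2.9576
θ=39°:   candidates: C₊=(2.6536,4.8706) cross=20.498; C₋=(1.0422,-0.8209) cross=-20.498
θ=39°:   branch + wants cross > 0 → take C=(2.6536,4.8706) (cross=20.498)
θ=39°: ex = (C−B)/|BC| = (0.1074,0.9942); ey = (-0.9942,0.1074)
θ=39°: P = B + 1.78·ex + -1.28·ey = (3.7952,3.5202)
θ=45°: B = A + 3.00·(cos45°, sin45°) = (2.1213, 2.1213)
θ=45°: |BD| = 7.1983
θ=45°: circle(B,3.00) ∩ circle(D,8.00): a=-0.2211, h=2.9918
θ=45°:   candidates: C₊=(2.7917,5.0455) cross=21.536; C₋=(1.0283,-0.6725) cross=-21.536
θ=45°:   branch + wants cross > 0 → take C=(2.7917,5.0455) (cross=21.536)
θ=45°: ex = (C−B)/|BC| = (0.2235,0.9747); ey = (-0.9747,0.2235)
θ=45°: P = B + 1.78·ex + -1.28·ey = (3.7667,3.5703)

θ=39°: 3.80 3.52
θ=45°: 3.77 3.57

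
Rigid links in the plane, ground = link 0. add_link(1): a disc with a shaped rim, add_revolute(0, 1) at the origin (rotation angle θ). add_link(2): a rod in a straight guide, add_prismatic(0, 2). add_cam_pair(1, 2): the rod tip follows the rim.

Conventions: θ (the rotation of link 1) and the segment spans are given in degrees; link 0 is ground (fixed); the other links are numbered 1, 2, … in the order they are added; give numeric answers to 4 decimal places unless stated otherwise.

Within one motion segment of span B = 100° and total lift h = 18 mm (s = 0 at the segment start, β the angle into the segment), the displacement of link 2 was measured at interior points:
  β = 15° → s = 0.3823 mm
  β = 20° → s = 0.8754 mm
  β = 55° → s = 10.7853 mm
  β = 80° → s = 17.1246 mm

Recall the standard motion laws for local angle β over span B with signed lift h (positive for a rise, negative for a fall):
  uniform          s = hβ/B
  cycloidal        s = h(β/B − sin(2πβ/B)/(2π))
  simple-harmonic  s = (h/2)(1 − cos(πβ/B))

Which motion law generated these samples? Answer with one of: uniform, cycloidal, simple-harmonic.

candidates at β/B = r: uniform s = h·r (linear in β); cycloidal s = h·(r − sin(2πr)/(2π)); simple-harmonic s = (h/2)(1 − cos(πr))
β=15°: printed 0.3823 | uniform 2.7000, cycloidal 0.3823, simple-harmonic 0.9809
β=20°: printed 0.8754 | uniform 3.6000, cycloidal 0.8754, simple-harmonic 1.7188
β=55°: printed 10.7853 | uniform 9.9000, cycloidal 10.7853, simple-harmonic 10.4079
β=80°: printed 17.1246 | uniform 14.4000, cycloidal 17.1246, simple-harmonic 16.2812
only one law matches every sample → cycloidal

cycloidal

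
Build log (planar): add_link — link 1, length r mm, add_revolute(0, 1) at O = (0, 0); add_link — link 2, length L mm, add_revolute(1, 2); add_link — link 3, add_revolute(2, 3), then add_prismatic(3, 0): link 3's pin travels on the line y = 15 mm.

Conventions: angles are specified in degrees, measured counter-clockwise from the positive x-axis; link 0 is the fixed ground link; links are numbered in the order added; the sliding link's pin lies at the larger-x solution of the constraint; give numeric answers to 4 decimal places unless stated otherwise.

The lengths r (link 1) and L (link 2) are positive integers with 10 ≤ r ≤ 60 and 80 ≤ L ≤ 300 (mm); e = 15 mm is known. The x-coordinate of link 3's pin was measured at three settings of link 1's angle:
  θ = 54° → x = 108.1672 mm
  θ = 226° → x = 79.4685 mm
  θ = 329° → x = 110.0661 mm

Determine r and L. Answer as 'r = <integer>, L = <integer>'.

constraint per measurement: (x − r cos θ)² + (r sin θ − e)² = L²
subtracting the θ₁ and θ₂ equations cancels the r² and L² terms:
r = (x₁² − x₂²) / (2[(x₁cos θ₁ + e sin θ₁) − (x₂cos θ₂ + e sin θ₂)]) = 19.0000 → r = 19
L² = (x₁ − r cos θ₁)² + (r sin θ₁ − e)² = 9408.9982 → L = 97.0000 → L = 97
check at θ₃=329°: x = 110.0661 (printed 110.0661) ✓

r = 19, L = 97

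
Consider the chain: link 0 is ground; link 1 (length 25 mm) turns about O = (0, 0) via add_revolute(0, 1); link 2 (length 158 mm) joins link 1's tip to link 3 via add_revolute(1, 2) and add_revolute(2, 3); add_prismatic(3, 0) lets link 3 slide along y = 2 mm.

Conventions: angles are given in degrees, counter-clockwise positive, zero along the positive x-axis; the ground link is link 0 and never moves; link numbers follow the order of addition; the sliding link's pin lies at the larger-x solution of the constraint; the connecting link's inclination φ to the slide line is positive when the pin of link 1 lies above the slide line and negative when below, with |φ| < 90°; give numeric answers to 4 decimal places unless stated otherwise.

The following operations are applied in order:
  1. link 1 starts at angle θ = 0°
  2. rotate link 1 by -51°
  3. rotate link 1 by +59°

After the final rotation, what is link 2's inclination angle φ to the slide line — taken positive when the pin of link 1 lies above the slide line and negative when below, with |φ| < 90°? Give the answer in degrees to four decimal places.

geometry: r = 25 mm, L = 158 mm, e = 2 mm; θ starts at 0°
rotate link 1 by -51°: θ ← 0° -51° = -51°
rotate link 1 by +59°: θ ← -51° +59° = 8°
h = r sin θ − e = 3.479328 − 2 = 1.479328
sin φ = h / L = 1.479328 / 158 = 0.00936283
φ = arcsin(0.00936283) = 0.536459°

0.5365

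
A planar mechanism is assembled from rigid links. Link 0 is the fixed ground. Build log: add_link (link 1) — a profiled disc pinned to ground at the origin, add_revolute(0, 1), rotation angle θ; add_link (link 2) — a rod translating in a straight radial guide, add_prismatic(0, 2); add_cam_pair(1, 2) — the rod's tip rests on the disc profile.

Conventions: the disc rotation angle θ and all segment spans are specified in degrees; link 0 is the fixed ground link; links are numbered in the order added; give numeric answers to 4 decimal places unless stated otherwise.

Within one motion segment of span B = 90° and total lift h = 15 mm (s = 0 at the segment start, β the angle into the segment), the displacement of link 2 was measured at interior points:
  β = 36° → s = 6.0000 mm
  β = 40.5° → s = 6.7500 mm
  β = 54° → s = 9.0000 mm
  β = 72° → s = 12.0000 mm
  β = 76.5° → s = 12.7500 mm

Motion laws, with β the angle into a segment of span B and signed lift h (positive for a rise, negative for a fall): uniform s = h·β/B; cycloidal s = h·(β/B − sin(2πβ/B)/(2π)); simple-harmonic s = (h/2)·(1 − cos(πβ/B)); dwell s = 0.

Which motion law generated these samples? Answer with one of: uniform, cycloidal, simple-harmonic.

candidates at β/B = r: uniform s = h·r (linear in β); cycloidal s = h·(r − sin(2πr)/(2π)); simple-harmonic s = (h/2)(1 − cos(πr))
β=36°: printed 6.0000 | uniform 6.0000, cycloidal 4.5968, simple-harmonic 5.1824
β=40.5°: printed 6.7500 | uniform 6.7500, cycloidal 6.0123, simple-harmonic 6.3267
β=54°: printed 9.0000 | uniform 9.0000, cycloidal 10.4032, simple-harmonic 9.8176
β=72°: printed 12.0000 | uniform 12.0000, cycloidal 14.2705, simple-harmonic 13.5676
β=76.5°: printed 12.7500 | uniform 12.7500, cycloidal 14.6814, simple-harmonic 14.1825
only one law matches every sample → uniform

uniform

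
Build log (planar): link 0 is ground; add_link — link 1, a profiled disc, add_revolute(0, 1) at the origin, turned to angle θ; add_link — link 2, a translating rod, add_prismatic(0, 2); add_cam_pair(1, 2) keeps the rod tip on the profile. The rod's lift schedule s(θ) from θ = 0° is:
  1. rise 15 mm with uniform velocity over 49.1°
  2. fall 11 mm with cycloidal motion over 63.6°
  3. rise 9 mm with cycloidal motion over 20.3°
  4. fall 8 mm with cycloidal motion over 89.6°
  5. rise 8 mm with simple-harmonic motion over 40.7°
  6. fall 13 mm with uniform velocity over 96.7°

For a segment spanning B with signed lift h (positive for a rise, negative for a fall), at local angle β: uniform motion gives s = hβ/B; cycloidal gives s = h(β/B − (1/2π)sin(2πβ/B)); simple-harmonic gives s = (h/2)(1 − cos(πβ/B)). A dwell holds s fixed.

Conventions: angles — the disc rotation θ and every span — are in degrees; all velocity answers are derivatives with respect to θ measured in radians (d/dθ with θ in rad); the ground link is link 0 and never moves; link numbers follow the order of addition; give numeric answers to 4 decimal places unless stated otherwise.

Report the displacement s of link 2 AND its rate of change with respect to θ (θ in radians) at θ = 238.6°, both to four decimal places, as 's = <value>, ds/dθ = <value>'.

seg 1 [0°–49.1°] uniform, h=15: full span → s += 15 → s = 15.0000
seg 2 [49.1°–112.7°] cycloidal, h=-11: full span → s += -11 → s = 4.0000
seg 3 [112.7°–133°] cycloidal, h=9: full span → s += 9 → s = 13.0000
seg 4 [133°–222.6°] cycloidal, h=-8: full span → s += -8 → s = 5.0000
seg 5 [222.6°–263.3°] simple-harmonic, h=8: θ=238.6° here. β=16, B=40.7. 8/2·(1 − cos(π·0.3931)) = 2.6820 → s = 7.6820
velocity in seg [222.6°–263.3°] (simple-harmonic), θ in radians: β = 16° = 0.2793 rad, B = 40.7° = 0.7103 rad; ds/dθ = (πh/(2B)) sin(πβ/B) = (π·8/(2·0.7103)) sin(π·0.3931) = 16.702517 mm/rad

s = 7.6820, ds/dθ = 16.7025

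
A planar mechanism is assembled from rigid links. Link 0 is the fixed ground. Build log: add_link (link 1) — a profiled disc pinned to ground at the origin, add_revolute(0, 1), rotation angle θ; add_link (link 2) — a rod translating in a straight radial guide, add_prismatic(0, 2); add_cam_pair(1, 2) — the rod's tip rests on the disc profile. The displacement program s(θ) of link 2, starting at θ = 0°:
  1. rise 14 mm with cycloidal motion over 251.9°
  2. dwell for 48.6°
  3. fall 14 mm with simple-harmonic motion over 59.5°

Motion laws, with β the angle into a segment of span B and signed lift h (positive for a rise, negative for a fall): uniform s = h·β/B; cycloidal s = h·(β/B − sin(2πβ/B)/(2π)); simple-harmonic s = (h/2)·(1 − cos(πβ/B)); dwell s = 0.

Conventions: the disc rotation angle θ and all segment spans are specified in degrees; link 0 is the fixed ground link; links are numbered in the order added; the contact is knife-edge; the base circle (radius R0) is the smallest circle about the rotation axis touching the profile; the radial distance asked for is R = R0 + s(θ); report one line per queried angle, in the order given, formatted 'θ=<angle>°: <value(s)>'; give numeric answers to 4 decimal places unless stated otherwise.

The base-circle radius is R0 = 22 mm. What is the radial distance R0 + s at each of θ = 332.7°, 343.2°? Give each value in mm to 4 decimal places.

seg 1 [0°–251.9°] cycloidal, h=14: full span → s += 14 → s = 14.0000
seg 2 [251.9°–300.5°] dwell: s stays 14.0000
seg 3 [300.5°–360°] simple-harmonic, h=-14: θ=332.7° here. β=32.2, B=59.5. -14/2·(1 − cos(π·0.5412)) = -7.9030 → s = 6.0970
seg 3 [300.5°–360°] simple-harmonic, h=-14: θ=343.2° here. β=42.7, B=59.5. -14/2·(1 − cos(π·0.7176)) = -11.4220 → s = 2.5780
θ=332.7°: R = R0 + s = 22 + 6.0970 = 28.0970
θ=343.2°: R = R0 + s = 22 + 2.5780 = 24.5780

θ=332.7°: 28.0970
θ=343.2°: 24.5780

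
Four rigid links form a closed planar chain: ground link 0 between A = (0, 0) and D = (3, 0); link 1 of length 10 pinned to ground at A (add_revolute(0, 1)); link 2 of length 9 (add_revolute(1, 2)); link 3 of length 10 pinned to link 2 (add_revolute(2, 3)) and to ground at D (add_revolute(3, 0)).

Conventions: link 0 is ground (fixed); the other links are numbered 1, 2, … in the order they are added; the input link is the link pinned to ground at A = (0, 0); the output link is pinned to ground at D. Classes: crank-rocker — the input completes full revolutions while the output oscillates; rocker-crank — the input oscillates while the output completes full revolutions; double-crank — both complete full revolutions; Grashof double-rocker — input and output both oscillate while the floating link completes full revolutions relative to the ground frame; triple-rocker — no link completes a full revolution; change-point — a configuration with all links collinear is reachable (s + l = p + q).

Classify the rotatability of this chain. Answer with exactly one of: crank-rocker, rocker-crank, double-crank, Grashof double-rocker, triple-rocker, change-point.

lengths: ground=3, input=10, coupler=9, output=10
sorted: s=3 (shortest), l=10 (longest), p+q=19
s + l = 13 vs p + q = 19
s + l < p + q (Grashof) with shortest = ground link → double-crank

double-crank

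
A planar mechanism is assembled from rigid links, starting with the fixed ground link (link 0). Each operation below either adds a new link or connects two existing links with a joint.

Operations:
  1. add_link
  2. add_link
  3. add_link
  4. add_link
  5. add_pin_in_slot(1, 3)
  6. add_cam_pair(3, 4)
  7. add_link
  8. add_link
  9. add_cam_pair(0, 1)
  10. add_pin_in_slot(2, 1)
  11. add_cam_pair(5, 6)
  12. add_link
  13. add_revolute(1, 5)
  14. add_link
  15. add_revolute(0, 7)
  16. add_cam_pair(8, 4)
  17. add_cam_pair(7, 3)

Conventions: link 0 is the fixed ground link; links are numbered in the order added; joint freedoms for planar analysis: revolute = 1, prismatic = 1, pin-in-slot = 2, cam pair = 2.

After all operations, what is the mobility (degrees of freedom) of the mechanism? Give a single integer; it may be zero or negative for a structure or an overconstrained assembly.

link 0 = ground. State L|J1|J2 = 1|0|0
+link1  2|0|0
+link2  3|0|0
+link3  4|0|0
+link4  5|0|0
PS(1,3) f=2→J2  5|0|1
C(3,4) f=2→J2  5|0|2
+link5  6|0|2
+link6  7|0|2
C(0,1) f=2→J2  7|0|3
PS(2,1) f=2→J2  7|0|4
C(5,6) f=2→J2  7|0|5
+link7  8|0|5
R(1,5) f=1→J1  8|1|5
+link8  9|1|5
R(0,7) f=1→J1  9|2|5
C(8,4) f=2→J2  9|2|6
C(7,3) f=2→J2  9|2|7
M = 3(9−1)−2·2−7 = 24−4−7 = 13

M = 13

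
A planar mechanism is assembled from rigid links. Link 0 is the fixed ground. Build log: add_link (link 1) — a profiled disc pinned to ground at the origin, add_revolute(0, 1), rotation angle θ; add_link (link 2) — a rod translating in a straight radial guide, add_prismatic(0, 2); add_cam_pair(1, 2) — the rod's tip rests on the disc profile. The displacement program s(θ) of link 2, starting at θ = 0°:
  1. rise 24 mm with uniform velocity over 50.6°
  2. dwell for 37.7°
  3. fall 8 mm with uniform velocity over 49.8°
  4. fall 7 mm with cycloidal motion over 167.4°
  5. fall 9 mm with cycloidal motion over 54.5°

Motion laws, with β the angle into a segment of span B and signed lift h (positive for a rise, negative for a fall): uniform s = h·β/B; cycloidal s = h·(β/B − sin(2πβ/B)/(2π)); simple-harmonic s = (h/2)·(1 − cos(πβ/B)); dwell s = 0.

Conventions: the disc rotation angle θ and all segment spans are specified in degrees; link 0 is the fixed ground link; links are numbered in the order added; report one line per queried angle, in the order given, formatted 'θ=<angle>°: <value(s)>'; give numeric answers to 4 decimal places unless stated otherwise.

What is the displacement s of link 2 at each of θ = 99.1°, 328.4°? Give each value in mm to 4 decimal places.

seg 1 [0°–50.6°] uniform, h=24: full span → s += 24 → s = 24.0000
seg 2 [50.6°–88.3°] dwell: s stays 24.0000
seg 3 [88.3°–138.1°] uniform, h=-8: θ=99.1° here. β=10.8, B=49.8. -8·10.8/49.8 = -1.7349 → s = 22.2651
seg 3 [88.3°–138.1°] uniform, h=-8: full span → s += -8 → s = 16.0000
seg 4 [138.1°–305.5°] cycloidal, h=-7: full span → s += -7 → s = 9.0000
seg 5 [305.5°–360°] cycloidal, h=-9: θ=328.4° here. β=22.9, B=54.5. -9·(0.4202 − sin(2π·0.4202)/(2π)) = -3.0930 → s = 5.9070

θ=99.1°: 22.2651
θ=328.4°: 5.9070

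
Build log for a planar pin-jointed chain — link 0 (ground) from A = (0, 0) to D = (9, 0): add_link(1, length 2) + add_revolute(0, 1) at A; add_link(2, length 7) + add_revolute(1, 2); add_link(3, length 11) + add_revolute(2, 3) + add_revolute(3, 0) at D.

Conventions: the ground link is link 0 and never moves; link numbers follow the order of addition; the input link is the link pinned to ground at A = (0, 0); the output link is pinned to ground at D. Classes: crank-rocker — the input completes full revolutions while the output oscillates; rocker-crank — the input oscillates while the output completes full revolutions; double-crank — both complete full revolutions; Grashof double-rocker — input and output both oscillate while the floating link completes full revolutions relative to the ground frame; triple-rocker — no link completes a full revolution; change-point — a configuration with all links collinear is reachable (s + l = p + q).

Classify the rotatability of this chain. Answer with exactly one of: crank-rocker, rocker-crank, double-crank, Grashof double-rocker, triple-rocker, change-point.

lengths: ground=9, input=2, coupler=7, output=11
sorted: s=2 (shortest), l=11 (longest), p+q=16
s + l = 13 vs p + q = 16
s + l < p + q (Grashof) with shortest = input link → crank-rocker

crank-rocker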